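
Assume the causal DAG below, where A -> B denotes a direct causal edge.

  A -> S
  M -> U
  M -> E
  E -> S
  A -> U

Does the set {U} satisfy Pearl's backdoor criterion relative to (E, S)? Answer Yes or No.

No

Backdoor paths from E to S (paths whose first edge points into E):
  P1: E <- M -> U <- A -> S
Condition 1 (no descendant of E in the set): holds — descendants of E are {S}; none are in {U}.
Condition 2 (every backdoor path blocked by {U}):
  P1: open — collider(s) U are conditioned on (or have a conditioned descendant) and no non-collider on the path is in the set.
{U} does not satisfy the backdoor criterion.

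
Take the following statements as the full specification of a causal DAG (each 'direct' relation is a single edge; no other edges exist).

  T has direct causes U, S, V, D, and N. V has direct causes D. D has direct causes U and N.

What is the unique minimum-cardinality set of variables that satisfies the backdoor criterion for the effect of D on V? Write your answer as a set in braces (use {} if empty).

{}

Variables eligible for adjustment (non-descendants of D, excluding D and V): {N, S, U}.
Backdoor paths from D to V:
  P1: D <- U -> T <- V
  P2: D <- N -> T <- V
Each backdoor path contains an unconditioned collider, so every path is already blocked with the empty conditioning set:
  P1: blocked at collider T (neither it nor any descendant is in the conditioning set).
  P2: blocked at collider T (neither it nor any descendant is in the conditioning set).
The empty set is therefore the unique smallest valid set.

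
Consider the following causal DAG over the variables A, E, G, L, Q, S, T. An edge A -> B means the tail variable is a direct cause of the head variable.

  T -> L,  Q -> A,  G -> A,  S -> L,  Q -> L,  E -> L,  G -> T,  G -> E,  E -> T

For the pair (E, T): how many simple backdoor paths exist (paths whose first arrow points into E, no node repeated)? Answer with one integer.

A backdoor path from E to T is any simple undirected path whose first edge points into E (i.e. leaves E via a parent).
Parents of E: {G}.
Enumerating:
  P1: E <- G -> T
  P2: E <- G -> A <- Q -> L <- T
That exhausts the simple backdoor paths. Count: 2.

2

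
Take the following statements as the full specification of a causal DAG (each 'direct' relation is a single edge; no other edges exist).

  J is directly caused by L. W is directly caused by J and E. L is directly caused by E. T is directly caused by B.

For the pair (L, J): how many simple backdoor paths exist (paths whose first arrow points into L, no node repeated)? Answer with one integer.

A backdoor path from L to J is any simple undirected path whose first edge points into L (i.e. leaves L via a parent).
Parents of L: {E}.
Enumerating:
  P1: L <- E -> W <- J
That exhausts the simple backdoor paths. Count: 1.

1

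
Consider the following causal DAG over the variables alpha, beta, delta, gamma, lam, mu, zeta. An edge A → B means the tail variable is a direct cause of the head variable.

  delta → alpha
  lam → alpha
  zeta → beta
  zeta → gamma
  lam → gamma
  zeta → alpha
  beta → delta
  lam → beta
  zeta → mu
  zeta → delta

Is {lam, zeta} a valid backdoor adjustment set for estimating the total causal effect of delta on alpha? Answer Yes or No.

Yes

Backdoor paths from delta to alpha (paths whose first edge points into delta):
  P1: delta <- zeta -> beta <- lam -> alpha
  P2: delta <- zeta -> gamma <- lam -> alpha
  P3: delta <- zeta -> alpha
  P4: delta <- beta <- lam -> gamma <- zeta -> alpha
  P5: delta <- beta <- lam -> alpha
  P6: delta <- beta <- zeta -> gamma <- lam -> alpha
  P7: delta <- beta <- zeta -> alpha
Condition 1 (no descendant of delta in the set): holds — descendants of delta are {alpha}; none are in {lam, zeta}.
Condition 2 (every backdoor path blocked by {lam, zeta}):
  P1: blocked at fork node zeta ∈ conditioning set.
  P2: blocked at fork node zeta ∈ conditioning set.
  P3: blocked at fork node zeta ∈ conditioning set.
  P4: blocked at fork node lam ∈ conditioning set.
  P5: blocked at fork node lam ∈ conditioning set.
  P6: blocked at fork node zeta ∈ conditioning set.
  P7: blocked at fork node zeta ∈ conditioning set.
{lam, zeta} satisfies the backdoor criterion.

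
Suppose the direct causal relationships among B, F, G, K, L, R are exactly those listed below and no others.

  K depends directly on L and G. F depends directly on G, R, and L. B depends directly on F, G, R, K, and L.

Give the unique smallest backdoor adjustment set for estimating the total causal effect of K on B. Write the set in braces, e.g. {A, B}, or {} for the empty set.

Variables eligible for adjustment (non-descendants of K, excluding K and B): {F, G, L, R}.
Backdoor paths from K to B:
  P1: K <- L -> F <- R -> B
  P2: K <- L -> F <- G -> B
  P3: K <- L -> F -> B
  P4: K <- L -> B
  P5: K <- G -> F <- L -> B
  P6: K <- G -> F <- R -> B
  P7: K <- G -> F -> B
  P8: K <- G -> B
The empty set is not sufficient: P3 (K <- L -> F -> B) has no collider blocking it and no conditioned non-collider, so it is open.
Try {G, L}:
  P1: blocked at fork node L ∈ conditioning set.
  P2: blocked at fork node L ∈ conditioning set.
  P3: blocked at fork node L ∈ conditioning set.
  P4: blocked at fork node L ∈ conditioning set.
  P5: blocked at fork node G ∈ conditioning set.
  P6: blocked at fork node G ∈ conditioning set.
  P7: blocked at fork node G ∈ conditioning set.
  P8: blocked at fork node G ∈ conditioning set.
{G, L} contains no descendant of K and blocks every backdoor path.
Every element of {G, L} is needed (dropping G leaves P7 open; dropping L leaves P3 open), so no proper subset is valid.
Among all size-2 subsets of the eligible variables, only {G, L} blocks every backdoor path, so it is the unique smallest valid adjustment set.

{G, L}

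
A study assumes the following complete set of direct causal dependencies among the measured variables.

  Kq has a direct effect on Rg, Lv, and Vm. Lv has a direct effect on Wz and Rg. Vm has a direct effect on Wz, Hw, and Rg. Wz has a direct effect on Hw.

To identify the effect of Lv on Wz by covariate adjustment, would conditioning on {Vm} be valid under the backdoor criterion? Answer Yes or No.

Backdoor paths from Lv to Wz (paths whose first edge points into Lv):
  P1: Lv <- Kq -> Vm -> Wz
  P2: Lv <- Kq -> Vm -> Hw <- Wz
  P3: Lv <- Kq -> Rg <- Vm -> Wz
  P4: Lv <- Kq -> Rg <- Vm -> Hw <- Wz
Condition 1 (no descendant of Lv in the set): holds — descendants of Lv are {Hw, Rg, Wz}; none are in {Vm}.
Condition 2 (every backdoor path blocked by {Vm}):
  P1: blocked at chain node Vm ∈ conditioning set.
  P2: blocked at chain node Vm ∈ conditioning set.
  P3: blocked at collider Rg (neither it nor any descendant is in the conditioning set).
  P4: blocked at collider Rg (neither it nor any descendant is in the conditioning set).
{Vm} satisfies the backdoor criterion.

Yes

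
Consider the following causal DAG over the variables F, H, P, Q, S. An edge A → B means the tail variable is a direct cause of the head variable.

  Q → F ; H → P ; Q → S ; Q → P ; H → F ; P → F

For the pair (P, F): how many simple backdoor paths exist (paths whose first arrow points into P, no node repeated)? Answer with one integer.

2

A backdoor path from P to F is any simple undirected path whose first edge points into P (i.e. leaves P via a parent).
Parents of P: {H, Q}.
Enumerating:
  P1: P <- H -> F
  P2: P <- Q -> F
That exhausts the simple backdoor paths. Count: 2.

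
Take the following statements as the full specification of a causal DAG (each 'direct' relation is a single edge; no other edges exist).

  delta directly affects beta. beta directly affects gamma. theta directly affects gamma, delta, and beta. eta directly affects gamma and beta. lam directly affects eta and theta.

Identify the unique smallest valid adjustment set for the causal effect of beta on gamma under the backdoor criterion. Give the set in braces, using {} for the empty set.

Variables eligible for adjustment (non-descendants of beta, excluding beta and gamma): {delta, eta, lam, theta}.
Backdoor paths from beta to gamma:
  P1: beta <- eta <- lam -> theta -> gamma
  P2: beta <- eta -> gamma
  P3: beta <- theta <- lam -> eta -> gamma
  P4: beta <- theta -> gamma
  P5: beta <- delta <- theta <- lam -> eta -> gamma
  P6: beta <- delta <- theta -> gamma
The empty set is not sufficient: P1 (beta <- eta <- lam -> theta -> gamma) has no collider blocking it and no conditioned non-collider, so it is open.
Try {eta, theta}:
  P1: blocked at chain node eta ∈ conditioning set.
  P2: blocked at fork node eta ∈ conditioning set.
  P3: blocked at chain node theta ∈ conditioning set.
  P4: blocked at fork node theta ∈ conditioning set.
  P5: blocked at chain node theta ∈ conditioning set.
  P6: blocked at fork node theta ∈ conditioning set.
{eta, theta} contains no descendant of beta and blocks every backdoor path.
Every element of {eta, theta} is needed (dropping eta leaves P2 open; dropping theta leaves P4 open), so no proper subset is valid.
Among all size-2 subsets of the eligible variables, only {eta, theta} blocks every backdoor path, so it is the unique smallest valid adjustment set.

{eta, theta}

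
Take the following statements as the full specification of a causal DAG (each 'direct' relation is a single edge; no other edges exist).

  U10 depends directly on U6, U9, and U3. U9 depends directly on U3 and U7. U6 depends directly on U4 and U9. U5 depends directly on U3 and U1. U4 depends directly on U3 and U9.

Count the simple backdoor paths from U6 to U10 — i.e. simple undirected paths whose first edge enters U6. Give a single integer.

7

A backdoor path from U6 to U10 is any simple undirected path whose first edge points into U6 (i.e. leaves U6 via a parent).
Parents of U6: {U4, U9}.
Enumerating:
  P1: U6 <- U9 <- U3 -> U10
  P2: U6 <- U9 -> U4 <- U3 -> U10
  P3: U6 <- U9 -> U10
  P4: U6 <- U4 <- U3 -> U9 -> U10
  P5: U6 <- U4 <- U3 -> U10
  P6: U6 <- U4 <- U9 <- U3 -> U10
  P7: U6 <- U4 <- U9 -> U10
That exhausts the simple backdoor paths. Count: 7.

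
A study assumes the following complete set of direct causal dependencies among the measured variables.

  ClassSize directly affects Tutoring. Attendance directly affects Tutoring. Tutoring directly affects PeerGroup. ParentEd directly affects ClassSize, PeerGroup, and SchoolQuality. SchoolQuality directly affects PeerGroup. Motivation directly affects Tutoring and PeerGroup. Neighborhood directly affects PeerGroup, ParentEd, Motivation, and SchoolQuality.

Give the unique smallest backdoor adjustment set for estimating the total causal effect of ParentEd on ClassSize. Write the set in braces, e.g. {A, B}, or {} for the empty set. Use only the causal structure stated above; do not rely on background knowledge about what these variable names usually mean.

{}

Variables eligible for adjustment (non-descendants of ParentEd, excluding ParentEd and ClassSize): {Attendance, Motivation, Neighborhood}.
Backdoor paths from ParentEd to ClassSize:
  P1: ParentEd <- Neighborhood -> SchoolQuality -> PeerGroup <- Motivation -> Tutoring <- ClassSize
  P2: ParentEd <- Neighborhood -> SchoolQuality -> PeerGroup <- Tutoring <- ClassSize
  P3: ParentEd <- Neighborhood -> Motivation -> Tutoring <- ClassSize
  P4: ParentEd <- Neighborhood -> Motivation -> PeerGroup <- Tutoring <- ClassSize
  P5: ParentEd <- Neighborhood -> PeerGroup <- Motivation -> Tutoring <- ClassSize
  P6: ParentEd <- Neighborhood -> PeerGroup <- Tutoring <- ClassSize
Each backdoor path contains an unconditioned collider, so every path is already blocked with the empty conditioning set:
  P1: blocked at collider PeerGroup (neither it nor any descendant is in the conditioning set).
  P2: blocked at collider PeerGroup (neither it nor any descendant is in the conditioning set).
  P3: blocked at collider Tutoring (neither it nor any descendant is in the conditioning set).
  P4: blocked at collider PeerGroup (neither it nor any descendant is in the conditioning set).
  P5: blocked at collider PeerGroup (neither it nor any descendant is in the conditioning set).
  P6: blocked at collider PeerGroup (neither it nor any descendant is in the conditioning set).
The empty set is therefore the unique smallest valid set.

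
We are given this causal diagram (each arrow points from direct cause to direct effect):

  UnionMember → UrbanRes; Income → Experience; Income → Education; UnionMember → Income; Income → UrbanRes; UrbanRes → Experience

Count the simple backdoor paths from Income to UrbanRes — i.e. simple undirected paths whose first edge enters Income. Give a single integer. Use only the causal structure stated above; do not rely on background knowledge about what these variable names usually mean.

A backdoor path from Income to UrbanRes is any simple undirected path whose first edge points into Income (i.e. leaves Income via a parent).
Parents of Income: {UnionMember}.
Enumerating:
  P1: Income <- UnionMember -> UrbanRes
That exhausts the simple backdoor paths. Count: 1.

1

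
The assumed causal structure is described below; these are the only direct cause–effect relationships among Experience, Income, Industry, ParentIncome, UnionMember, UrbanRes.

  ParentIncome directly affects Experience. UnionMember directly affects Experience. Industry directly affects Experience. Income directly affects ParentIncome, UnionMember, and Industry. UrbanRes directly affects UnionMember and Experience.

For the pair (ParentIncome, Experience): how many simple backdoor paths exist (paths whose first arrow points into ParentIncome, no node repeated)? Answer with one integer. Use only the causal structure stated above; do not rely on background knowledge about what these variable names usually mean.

3

A backdoor path from ParentIncome to Experience is any simple undirected path whose first edge points into ParentIncome (i.e. leaves ParentIncome via a parent).
Parents of ParentIncome: {Income}.
Enumerating:
  P1: ParentIncome <- Income -> Industry -> Experience
  P2: ParentIncome <- Income -> UnionMember <- UrbanRes -> Experience
  P3: ParentIncome <- Income -> UnionMember -> Experience
That exhausts the simple backdoor paths. Count: 3.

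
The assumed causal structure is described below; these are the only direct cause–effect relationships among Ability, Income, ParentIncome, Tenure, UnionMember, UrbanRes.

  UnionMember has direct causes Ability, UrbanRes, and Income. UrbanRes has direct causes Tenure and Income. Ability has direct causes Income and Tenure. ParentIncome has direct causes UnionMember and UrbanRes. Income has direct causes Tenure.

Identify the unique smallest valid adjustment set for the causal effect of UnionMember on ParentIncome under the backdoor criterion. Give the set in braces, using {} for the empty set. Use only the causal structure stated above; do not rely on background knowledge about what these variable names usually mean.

{UrbanRes}

Variables eligible for adjustment (non-descendants of UnionMember, excluding UnionMember and ParentIncome): {Ability, Income, Tenure, UrbanRes}.
Backdoor paths from UnionMember to ParentIncome:
  P1: UnionMember <- Income <- Tenure -> UrbanRes -> ParentIncome
  P2: UnionMember <- Income -> UrbanRes -> ParentIncome
  P3: UnionMember <- Income -> Ability <- Tenure -> UrbanRes -> ParentIncome
  P4: UnionMember <- UrbanRes -> ParentIncome
  P5: UnionMember <- Ability <- Tenure -> Income -> UrbanRes -> ParentIncome
  P6: UnionMember <- Ability <- Tenure -> UrbanRes -> ParentIncome
  P7: UnionMember <- Ability <- Income <- Tenure -> UrbanRes -> ParentIncome
  P8: UnionMember <- Ability <- Income -> UrbanRes -> ParentIncome
The empty set is not sufficient: P1 (UnionMember <- Income <- Tenure -> UrbanRes -> ParentIncome) has no collider blocking it and no conditioned non-collider, so it is open.
Try {UrbanRes}:
  P1: blocked at chain node UrbanRes ∈ conditioning set.
  P2: blocked at chain node UrbanRes ∈ conditioning set.
  P3: blocked at collider Ability (neither it nor any descendant is in the conditioning set).
  P4: blocked at fork node UrbanRes ∈ conditioning set.
  P5: blocked at chain node UrbanRes ∈ conditioning set.
  P6: blocked at chain node UrbanRes ∈ conditioning set.
  P7: blocked at chain node UrbanRes ∈ conditioning set.
  P8: blocked at chain node UrbanRes ∈ conditioning set.
{UrbanRes} contains no descendant of UnionMember and blocks every backdoor path.
No other singleton works — e.g. {Tenure} leaves P2 open — so {UrbanRes} is the unique smallest valid adjustment set.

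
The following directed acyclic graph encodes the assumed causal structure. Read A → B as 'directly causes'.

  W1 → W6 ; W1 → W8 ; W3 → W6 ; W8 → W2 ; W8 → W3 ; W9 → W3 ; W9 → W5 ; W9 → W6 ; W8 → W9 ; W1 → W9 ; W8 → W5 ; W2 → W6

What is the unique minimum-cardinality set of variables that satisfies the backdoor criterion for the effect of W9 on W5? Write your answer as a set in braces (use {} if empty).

Variables eligible for adjustment (non-descendants of W9, excluding W9 and W5): {W1, W2, W8}.
Backdoor paths from W9 to W5:
  P1: W9 <- W1 -> W8 -> W5
  P2: W9 <- W1 -> W6 <- W2 <- W8 -> W5
  P3: W9 <- W1 -> W6 <- W3 <- W8 -> W5
  P4: W9 <- W8 -> W5
The empty set is not sufficient: P1 (W9 <- W1 -> W8 -> W5) has no collider blocking it and no conditioned non-collider, so it is open.
Try {W8}:
  P1: blocked at chain node W8 ∈ conditioning set.
  P2: blocked at collider W6 (neither it nor any descendant is in the conditioning set).
  P3: blocked at collider W6 (neither it nor any descendant is in the conditioning set).
  P4: blocked at fork node W8 ∈ conditioning set.
{W8} contains no descendant of W9 and blocks every backdoor path.
No other singleton works — e.g. {W1} leaves P4 open — so {W8} is the unique smallest valid adjustment set.

{W8}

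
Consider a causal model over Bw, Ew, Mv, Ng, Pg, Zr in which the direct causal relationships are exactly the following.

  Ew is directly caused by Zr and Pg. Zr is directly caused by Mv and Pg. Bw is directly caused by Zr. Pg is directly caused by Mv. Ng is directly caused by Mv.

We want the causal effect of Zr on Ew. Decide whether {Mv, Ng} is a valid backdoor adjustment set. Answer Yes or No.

Backdoor paths from Zr to Ew (paths whose first edge points into Zr):
  P1: Zr <- Mv -> Pg -> Ew
  P2: Zr <- Pg -> Ew
Condition 1 (no descendant of Zr in the set): holds — descendants of Zr are {Bw, Ew}; none are in {Mv, Ng}.
Condition 2 (every backdoor path blocked by {Mv, Ng}):
  P1: blocked at fork node Mv ∈ conditioning set.
  P2: open — no interior node is in the conditioning set.
{Mv, Ng} does not satisfy the backdoor criterion.

No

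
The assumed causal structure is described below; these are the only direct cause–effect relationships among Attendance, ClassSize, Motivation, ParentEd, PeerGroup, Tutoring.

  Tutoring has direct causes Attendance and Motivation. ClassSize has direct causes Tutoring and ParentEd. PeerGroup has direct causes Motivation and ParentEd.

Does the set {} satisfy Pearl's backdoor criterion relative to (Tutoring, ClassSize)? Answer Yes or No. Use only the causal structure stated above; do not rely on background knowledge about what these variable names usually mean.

Backdoor paths from Tutoring to ClassSize (paths whose first edge points into Tutoring):
  P1: Tutoring <- Motivation -> PeerGroup <- ParentEd -> ClassSize
Condition 1 (no descendant of Tutoring in the set): holds — descendants of Tutoring are {ClassSize}; none are in {}.
Condition 2 (every backdoor path blocked by {}):
  P1: blocked at collider PeerGroup (neither it nor any descendant is in the conditioning set).
{} satisfies the backdoor criterion.

Yes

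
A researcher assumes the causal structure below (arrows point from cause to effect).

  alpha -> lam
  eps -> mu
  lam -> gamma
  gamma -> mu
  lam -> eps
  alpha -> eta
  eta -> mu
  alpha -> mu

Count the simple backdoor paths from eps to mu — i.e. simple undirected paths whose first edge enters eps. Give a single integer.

3

A backdoor path from eps to mu is any simple undirected path whose first edge points into eps (i.e. leaves eps via a parent).
Parents of eps: {lam}.
Enumerating:
  P1: eps <- lam <- alpha -> eta -> mu
  P2: eps <- lam <- alpha -> mu
  P3: eps <- lam -> gamma -> mu
That exhausts the simple backdoor paths. Count: 3.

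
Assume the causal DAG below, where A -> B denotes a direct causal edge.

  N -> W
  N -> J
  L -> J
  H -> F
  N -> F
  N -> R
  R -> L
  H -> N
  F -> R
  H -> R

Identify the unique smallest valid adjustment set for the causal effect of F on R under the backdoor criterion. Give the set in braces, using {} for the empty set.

Variables eligible for adjustment (non-descendants of F, excluding F and R): {H, N, W}.
Backdoor paths from F to R:
  P1: F <- H -> N -> R
  P2: F <- H -> N -> J <- L <- R
  P3: F <- H -> R
  P4: F <- N <- H -> R
  P5: F <- N -> R
  P6: F <- N -> J <- L <- R
The empty set is not sufficient: P1 (F <- H -> N -> R) has no collider blocking it and no conditioned non-collider, so it is open.
Try {H, N}:
  P1: blocked at fork node H ∈ conditioning set.
  P2: blocked at fork node H ∈ conditioning set.
  P3: blocked at fork node H ∈ conditioning set.
  P4: blocked at chain node N ∈ conditioning set.
  P5: blocked at fork node N ∈ conditioning set.
  P6: blocked at fork node N ∈ conditioning set.
{H, N} contains no descendant of F and blocks every backdoor path.
Every element of {H, N} is needed (dropping H leaves P3 open; dropping N leaves P5 open), so no proper subset is valid.
Among all size-2 subsets of the eligible variables, only {H, N} blocks every backdoor path, so it is the unique smallest valid adjustment set.

{H, N}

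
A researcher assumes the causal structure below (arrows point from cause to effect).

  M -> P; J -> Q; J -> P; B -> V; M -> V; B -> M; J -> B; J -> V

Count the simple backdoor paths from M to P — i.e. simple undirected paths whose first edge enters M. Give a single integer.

A backdoor path from M to P is any simple undirected path whose first edge points into M (i.e. leaves M via a parent).
Parents of M: {B}.
Enumerating:
  P1: M <- B <- J -> P
  P2: M <- B -> V <- J -> P
That exhausts the simple backdoor paths. Count: 2.

2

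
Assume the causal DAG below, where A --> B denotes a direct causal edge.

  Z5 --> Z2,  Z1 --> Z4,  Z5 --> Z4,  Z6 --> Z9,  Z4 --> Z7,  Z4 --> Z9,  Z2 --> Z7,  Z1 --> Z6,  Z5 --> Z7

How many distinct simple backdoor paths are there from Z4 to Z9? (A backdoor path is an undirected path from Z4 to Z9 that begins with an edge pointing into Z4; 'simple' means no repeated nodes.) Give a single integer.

A backdoor path from Z4 to Z9 is any simple undirected path whose first edge points into Z4 (i.e. leaves Z4 via a parent).
Parents of Z4: {Z1, Z5}.
Enumerating:
  P1: Z4 <- Z1 -> Z6 -> Z9
That exhausts the simple backdoor paths. Count: 1.

1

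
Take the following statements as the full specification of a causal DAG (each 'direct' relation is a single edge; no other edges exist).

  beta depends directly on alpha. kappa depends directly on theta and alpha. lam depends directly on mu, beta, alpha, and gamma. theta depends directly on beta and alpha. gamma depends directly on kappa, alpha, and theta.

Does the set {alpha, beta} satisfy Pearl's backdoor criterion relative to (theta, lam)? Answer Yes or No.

Yes

Backdoor paths from theta to lam (paths whose first edge points into theta):
  P1: theta <- alpha -> beta -> lam
  P2: theta <- alpha -> kappa -> gamma -> lam
  P3: theta <- alpha -> gamma -> lam
  P4: theta <- alpha -> lam
  P5: theta <- beta <- alpha -> kappa -> gamma -> lam
  P6: theta <- beta <- alpha -> gamma -> lam
  P7: theta <- beta <- alpha -> lam
  P8: theta <- beta -> lam
Condition 1 (no descendant of theta in the set): holds — descendants of theta are {gamma, kappa, lam}; none are in {alpha, beta}.
Condition 2 (every backdoor path blocked by {alpha, beta}):
  P1: blocked at fork node alpha ∈ conditioning set.
  P2: blocked at fork node alpha ∈ conditioning set.
  P3: blocked at fork node alpha ∈ conditioning set.
  P4: blocked at fork node alpha ∈ conditioning set.
  P5: blocked at chain node beta ∈ conditioning set.
  P6: blocked at chain node beta ∈ conditioning set.
  P7: blocked at chain node beta ∈ conditioning set.
  P8: blocked at fork node beta ∈ conditioning set.
{alpha, beta} satisfies the backdoor criterion.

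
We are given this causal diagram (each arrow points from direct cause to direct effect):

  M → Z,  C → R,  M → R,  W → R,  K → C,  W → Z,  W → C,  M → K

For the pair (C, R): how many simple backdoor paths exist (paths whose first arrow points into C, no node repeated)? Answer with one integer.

A backdoor path from C to R is any simple undirected path whose first edge points into C (i.e. leaves C via a parent).
Parents of C: {K, W}.
Enumerating:
  P1: C <- W -> Z <- M -> R
  P2: C <- W -> R
  P3: C <- K <- M -> Z <- W -> R
  P4: C <- K <- M -> R
That exhausts the simple backdoor paths. Count: 4.

4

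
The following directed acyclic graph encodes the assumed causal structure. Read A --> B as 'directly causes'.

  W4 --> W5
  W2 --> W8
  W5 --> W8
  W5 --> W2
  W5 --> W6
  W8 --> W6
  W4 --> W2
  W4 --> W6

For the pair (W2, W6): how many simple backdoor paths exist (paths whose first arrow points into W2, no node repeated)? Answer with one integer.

6

A backdoor path from W2 to W6 is any simple undirected path whose first edge points into W2 (i.e. leaves W2 via a parent).
Parents of W2: {W4, W5}.
Enumerating:
  P1: W2 <- W4 -> W5 -> W8 -> W6
  P2: W2 <- W4 -> W5 -> W6
  P3: W2 <- W4 -> W6
  P4: W2 <- W5 <- W4 -> W6
  P5: W2 <- W5 -> W8 -> W6
  P6: W2 <- W5 -> W6
That exhausts the simple backdoor paths. Count: 6.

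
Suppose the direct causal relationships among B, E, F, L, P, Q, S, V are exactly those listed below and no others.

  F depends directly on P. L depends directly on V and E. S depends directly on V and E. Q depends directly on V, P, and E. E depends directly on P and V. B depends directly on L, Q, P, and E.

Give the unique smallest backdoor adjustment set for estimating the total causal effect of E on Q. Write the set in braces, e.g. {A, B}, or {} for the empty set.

{P, V}

Variables eligible for adjustment (non-descendants of E, excluding E and Q): {F, P, V}.
Backdoor paths from E to Q:
  P1: E <- P -> Q
  P2: E <- P -> B <- L <- V -> Q
  P3: E <- P -> B <- Q
  P4: E <- V -> L -> B <- P -> Q
  P5: E <- V -> L -> B <- Q
  P6: E <- V -> Q
The empty set is not sufficient: P1 (E <- P -> Q) has no collider blocking it and no conditioned non-collider, so it is open.
Try {P, V}:
  P1: blocked at fork node P ∈ conditioning set.
  P2: blocked at fork node P ∈ conditioning set.
  P3: blocked at fork node P ∈ conditioning set.
  P4: blocked at fork node V ∈ conditioning set.
  P5: blocked at fork node V ∈ conditioning set.
  P6: blocked at fork node V ∈ conditioning set.
{P, V} contains no descendant of E and blocks every backdoor path.
Every element of {P, V} is needed (dropping P leaves P1 open; dropping V leaves P6 open), so no proper subset is valid.
Among all size-2 subsets of the eligible variables, only {P, V} blocks every backdoor path, so it is the unique smallest valid adjustment set.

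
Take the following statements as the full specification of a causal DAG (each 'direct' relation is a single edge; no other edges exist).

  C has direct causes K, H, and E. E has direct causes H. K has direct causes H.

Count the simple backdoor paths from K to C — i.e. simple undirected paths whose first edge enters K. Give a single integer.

2

A backdoor path from K to C is any simple undirected path whose first edge points into K (i.e. leaves K via a parent).
Parents of K: {H}.
Enumerating:
  P1: K <- H -> E -> C
  P2: K <- H -> C
That exhausts the simple backdoor paths. Count: 2.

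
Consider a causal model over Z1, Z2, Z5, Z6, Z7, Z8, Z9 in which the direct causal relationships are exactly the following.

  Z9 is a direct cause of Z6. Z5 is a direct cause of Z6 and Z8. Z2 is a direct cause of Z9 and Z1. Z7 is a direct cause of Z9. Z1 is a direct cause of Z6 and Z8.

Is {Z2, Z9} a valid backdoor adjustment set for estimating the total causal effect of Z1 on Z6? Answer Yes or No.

Yes

Backdoor paths from Z1 to Z6 (paths whose first edge points into Z1):
  P1: Z1 <- Z2 -> Z9 -> Z6
Condition 1 (no descendant of Z1 in the set): holds — descendants of Z1 are {Z6, Z8}; none are in {Z2, Z9}.
Condition 2 (every backdoor path blocked by {Z2, Z9}):
  P1: blocked at fork node Z2 ∈ conditioning set.
{Z2, Z9} satisfies the backdoor criterion.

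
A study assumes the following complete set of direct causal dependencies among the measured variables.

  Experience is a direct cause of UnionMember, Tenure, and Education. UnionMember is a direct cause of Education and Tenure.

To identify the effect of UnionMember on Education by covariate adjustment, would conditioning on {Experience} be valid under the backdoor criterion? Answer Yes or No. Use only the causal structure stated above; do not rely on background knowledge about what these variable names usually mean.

Yes

Backdoor paths from UnionMember to Education (paths whose first edge points into UnionMember):
  P1: UnionMember <- Experience -> Education
Condition 1 (no descendant of UnionMember in the set): holds — descendants of UnionMember are {Education, Tenure}; none are in {Experience}.
Condition 2 (every backdoor path blocked by {Experience}):
  P1: blocked at fork node Experience ∈ conditioning set.
{Experience} satisfies the backdoor criterion.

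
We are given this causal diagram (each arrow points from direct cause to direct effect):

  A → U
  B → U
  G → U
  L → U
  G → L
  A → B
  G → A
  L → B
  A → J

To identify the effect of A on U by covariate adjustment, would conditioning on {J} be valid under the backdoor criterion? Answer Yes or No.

No

Backdoor paths from A to U (paths whose first edge points into A):
  P1: A <- G -> L -> B -> U
  P2: A <- G -> L -> U
  P3: A <- G -> U
Condition 1 (no descendant of A in the set): FAILS — J is a descendant of A.
Condition 2 (every backdoor path blocked by {J}):
  P1: open — no interior node is in the conditioning set.
  P2: open — no interior node is in the conditioning set.
  P3: open — no interior node is in the conditioning set.
{J} does not satisfy the backdoor criterion.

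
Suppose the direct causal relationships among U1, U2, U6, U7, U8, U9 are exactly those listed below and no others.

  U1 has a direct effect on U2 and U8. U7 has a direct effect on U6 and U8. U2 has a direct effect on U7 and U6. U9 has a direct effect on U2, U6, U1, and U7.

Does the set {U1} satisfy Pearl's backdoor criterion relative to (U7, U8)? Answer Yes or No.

Yes

Backdoor paths from U7 to U8 (paths whose first edge points into U7):
  P1: U7 <- U9 -> U1 -> U8
  P2: U7 <- U9 -> U2 <- U1 -> U8
  P3: U7 <- U9 -> U6 <- U2 <- U1 -> U8
  P4: U7 <- U2 <- U9 -> U1 -> U8
  P5: U7 <- U2 <- U1 -> U8
  P6: U7 <- U2 -> U6 <- U9 -> U1 -> U8
Condition 1 (no descendant of U7 in the set): holds — descendants of U7 are {U6, U8}; none are in {U1}.
Condition 2 (every backdoor path blocked by {U1}):
  P1: blocked at chain node U1 ∈ conditioning set.
  P2: blocked at collider U2 (neither it nor any descendant is in the conditioning set).
  P3: blocked at collider U6 (neither it nor any descendant is in the conditioning set).
  P4: blocked at chain node U1 ∈ conditioning set.
  P5: blocked at fork node U1 ∈ conditioning set.
  P6: blocked at collider U6 (neither it nor any descendant is in the conditioning set).
{U1} satisfies the backdoor criterion.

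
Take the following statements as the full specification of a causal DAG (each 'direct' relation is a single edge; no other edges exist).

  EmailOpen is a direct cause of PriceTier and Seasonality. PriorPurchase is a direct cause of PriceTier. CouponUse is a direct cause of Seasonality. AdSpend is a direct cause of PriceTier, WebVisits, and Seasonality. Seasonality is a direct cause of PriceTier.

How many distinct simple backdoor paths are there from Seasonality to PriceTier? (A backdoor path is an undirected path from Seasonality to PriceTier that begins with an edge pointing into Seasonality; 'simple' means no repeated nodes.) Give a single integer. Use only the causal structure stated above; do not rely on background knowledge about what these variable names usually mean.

2

A backdoor path from Seasonality to PriceTier is any simple undirected path whose first edge points into Seasonality (i.e. leaves Seasonality via a parent).
Parents of Seasonality: {AdSpend, CouponUse, EmailOpen}.
Enumerating:
  P1: Seasonality <- EmailOpen -> PriceTier
  P2: Seasonality <- AdSpend -> PriceTier
That exhausts the simple backdoor paths. Count: 2.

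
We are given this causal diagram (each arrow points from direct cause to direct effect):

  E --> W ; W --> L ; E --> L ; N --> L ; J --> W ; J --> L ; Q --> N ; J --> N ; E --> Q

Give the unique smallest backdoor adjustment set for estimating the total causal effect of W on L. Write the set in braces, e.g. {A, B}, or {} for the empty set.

Variables eligible for adjustment (non-descendants of W, excluding W and L): {E, J, N, Q}.
Backdoor paths from W to L:
  P1: W <- J -> N <- Q <- E -> L
  P2: W <- J -> N -> L
  P3: W <- J -> L
  P4: W <- E -> Q -> N <- J -> L
  P5: W <- E -> Q -> N -> L
  P6: W <- E -> L
The empty set is not sufficient: P2 (W <- J -> N -> L) has no collider blocking it and no conditioned non-collider, so it is open.
Try {E, J}:
  P1: blocked at fork node J ∈ conditioning set.
  P2: blocked at fork node J ∈ conditioning set.
  P3: blocked at fork node J ∈ conditioning set.
  P4: blocked at fork node E ∈ conditioning set.
  P5: blocked at fork node E ∈ conditioning set.
  P6: blocked at fork node E ∈ conditioning set.
{E, J} contains no descendant of W and blocks every backdoor path.
Every element of {E, J} is needed (dropping E leaves P5 open; dropping J leaves P2 open), so no proper subset is valid.
Among all size-2 subsets of the eligible variables, only {E, J} blocks every backdoor path, so it is the unique smallest valid adjustment set.

{E, J}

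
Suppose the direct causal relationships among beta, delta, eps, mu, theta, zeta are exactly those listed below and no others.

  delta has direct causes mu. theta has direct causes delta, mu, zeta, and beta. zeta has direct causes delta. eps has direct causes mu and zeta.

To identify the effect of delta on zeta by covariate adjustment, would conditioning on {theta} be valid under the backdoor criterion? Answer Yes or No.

Backdoor paths from delta to zeta (paths whose first edge points into delta):
  P1: delta <- mu -> eps <- zeta
  P2: delta <- mu -> theta <- zeta
Condition 1 (no descendant of delta in the set): FAILS — theta is a descendant of delta.
Condition 2 (every backdoor path blocked by {theta}):
  P1: blocked at collider eps (neither it nor any descendant is in the conditioning set).
  P2: open — collider(s) theta are conditioned on (or have a conditioned descendant) and no non-collider on the path is in the set.
{theta} does not satisfy the backdoor criterion.

No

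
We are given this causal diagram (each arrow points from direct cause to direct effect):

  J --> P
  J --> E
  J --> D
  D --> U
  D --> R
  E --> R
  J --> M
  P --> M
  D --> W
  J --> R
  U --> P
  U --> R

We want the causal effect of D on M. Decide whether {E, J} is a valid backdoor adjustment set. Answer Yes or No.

Backdoor paths from D to M (paths whose first edge points into D):
  P1: D <- J -> E -> R <- U -> P -> M
  P2: D <- J -> P -> M
  P3: D <- J -> R <- U -> P -> M
  P4: D <- J -> M
Condition 1 (no descendant of D in the set): holds — descendants of D are {M, P, R, U, W}; none are in {E, J}.
Condition 2 (every backdoor path blocked by {E, J}):
  P1: blocked at fork node J ∈ conditioning set.
  P2: blocked at fork node J ∈ conditioning set.
  P3: blocked at fork node J ∈ conditioning set.
  P4: blocked at fork node J ∈ conditioning set.
{E, J} satisfies the backdoor criterion.

Yes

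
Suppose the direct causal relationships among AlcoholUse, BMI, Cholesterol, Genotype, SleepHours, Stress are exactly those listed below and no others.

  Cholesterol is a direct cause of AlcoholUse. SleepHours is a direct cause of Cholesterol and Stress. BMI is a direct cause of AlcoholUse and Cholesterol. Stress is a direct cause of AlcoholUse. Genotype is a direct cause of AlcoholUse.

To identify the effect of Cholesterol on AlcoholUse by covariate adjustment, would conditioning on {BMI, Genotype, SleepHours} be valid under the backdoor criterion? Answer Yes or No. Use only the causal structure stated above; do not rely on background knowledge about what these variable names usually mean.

Backdoor paths from Cholesterol to AlcoholUse (paths whose first edge points into Cholesterol):
  P1: Cholesterol <- SleepHours -> Stress -> AlcoholUse
  P2: Cholesterol <- BMI -> AlcoholUse
Condition 1 (no descendant of Cholesterol in the set): holds — descendants of Cholesterol are {AlcoholUse}; none are in {BMI, Genotype, SleepHours}.
Condition 2 (every backdoor path blocked by {BMI, Genotype, SleepHours}):
  P1: blocked at fork node SleepHours ∈ conditioning set.
  P2: blocked at fork node BMI ∈ conditioning set.
{BMI, Genotype, SleepHours} satisfies the backdoor criterion.

Yes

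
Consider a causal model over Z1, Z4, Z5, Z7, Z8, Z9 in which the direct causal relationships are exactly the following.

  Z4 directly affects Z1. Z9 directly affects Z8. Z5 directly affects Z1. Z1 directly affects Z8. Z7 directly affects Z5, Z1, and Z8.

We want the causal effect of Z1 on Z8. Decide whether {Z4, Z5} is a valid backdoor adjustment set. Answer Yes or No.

Backdoor paths from Z1 to Z8 (paths whose first edge points into Z1):
  P1: Z1 <- Z7 -> Z8
  P2: Z1 <- Z5 <- Z7 -> Z8
Condition 1 (no descendant of Z1 in the set): holds — descendants of Z1 are {Z8}; none are in {Z4, Z5}.
Condition 2 (every backdoor path blocked by {Z4, Z5}):
  P1: open — no interior node is in the conditioning set.
  P2: blocked at chain node Z5 ∈ conditioning set.
{Z4, Z5} does not satisfy the backdoor criterion.

No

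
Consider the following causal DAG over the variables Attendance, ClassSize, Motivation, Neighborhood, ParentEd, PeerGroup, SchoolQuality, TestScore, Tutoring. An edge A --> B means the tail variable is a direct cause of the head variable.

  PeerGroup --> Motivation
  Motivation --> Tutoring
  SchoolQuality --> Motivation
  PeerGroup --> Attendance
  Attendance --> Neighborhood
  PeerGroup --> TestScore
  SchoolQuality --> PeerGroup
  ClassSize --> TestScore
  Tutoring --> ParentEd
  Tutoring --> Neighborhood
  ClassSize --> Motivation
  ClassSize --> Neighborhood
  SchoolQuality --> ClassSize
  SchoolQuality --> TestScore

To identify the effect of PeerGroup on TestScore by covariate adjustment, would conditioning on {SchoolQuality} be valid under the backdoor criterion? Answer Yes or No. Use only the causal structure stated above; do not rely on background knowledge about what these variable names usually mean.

Yes

Backdoor paths from PeerGroup to TestScore (paths whose first edge points into PeerGroup):
  P1: PeerGroup <- SchoolQuality -> ClassSize -> TestScore
  P2: PeerGroup <- SchoolQuality -> Motivation <- ClassSize -> TestScore
  P3: PeerGroup <- SchoolQuality -> Motivation -> Tutoring -> Neighborhood <- ClassSize -> TestScore
  P4: PeerGroup <- SchoolQuality -> TestScore
Condition 1 (no descendant of PeerGroup in the set): holds — descendants of PeerGroup are {Attendance, Motivation, Neighborhood, ParentEd, TestScore, Tutoring}; none are in {SchoolQuality}.
Condition 2 (every backdoor path blocked by {SchoolQuality}):
  P1: blocked at fork node SchoolQuality ∈ conditioning set.
  P2: blocked at fork node SchoolQuality ∈ conditioning set.
  P3: blocked at fork node SchoolQuality ∈ conditioning set.
  P4: blocked at fork node SchoolQuality ∈ conditioning set.
{SchoolQuality} satisfies the backdoor criterion.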